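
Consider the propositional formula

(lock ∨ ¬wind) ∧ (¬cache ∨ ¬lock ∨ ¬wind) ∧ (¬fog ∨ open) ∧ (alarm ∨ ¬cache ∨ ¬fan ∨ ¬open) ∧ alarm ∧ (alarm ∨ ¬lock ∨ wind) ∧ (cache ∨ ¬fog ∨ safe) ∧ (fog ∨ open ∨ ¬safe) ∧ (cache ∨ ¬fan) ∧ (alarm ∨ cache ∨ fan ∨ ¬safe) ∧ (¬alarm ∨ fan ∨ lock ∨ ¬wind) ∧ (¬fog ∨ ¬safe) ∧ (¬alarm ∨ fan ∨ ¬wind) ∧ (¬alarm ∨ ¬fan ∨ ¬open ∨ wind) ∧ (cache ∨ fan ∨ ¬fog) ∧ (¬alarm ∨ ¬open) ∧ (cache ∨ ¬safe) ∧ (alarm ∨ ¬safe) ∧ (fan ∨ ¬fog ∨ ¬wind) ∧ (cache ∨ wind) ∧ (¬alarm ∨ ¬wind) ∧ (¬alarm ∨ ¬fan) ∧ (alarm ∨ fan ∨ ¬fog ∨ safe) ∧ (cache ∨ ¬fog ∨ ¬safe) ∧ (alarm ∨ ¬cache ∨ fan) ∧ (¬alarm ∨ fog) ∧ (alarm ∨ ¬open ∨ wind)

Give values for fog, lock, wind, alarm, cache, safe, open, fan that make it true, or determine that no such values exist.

Unsatisfiable

Case alarm = True:
  (¬alarm ∨ ¬open) forces open = False.
  (¬fog ∨ open) forces fog = False.
  Clause (¬alarm ∨ fog) is falsified — contradiction.
Case alarm = False:
  Clause (alarm) is falsified — contradiction.
Both cases fail, so the formula is unsatisfiable.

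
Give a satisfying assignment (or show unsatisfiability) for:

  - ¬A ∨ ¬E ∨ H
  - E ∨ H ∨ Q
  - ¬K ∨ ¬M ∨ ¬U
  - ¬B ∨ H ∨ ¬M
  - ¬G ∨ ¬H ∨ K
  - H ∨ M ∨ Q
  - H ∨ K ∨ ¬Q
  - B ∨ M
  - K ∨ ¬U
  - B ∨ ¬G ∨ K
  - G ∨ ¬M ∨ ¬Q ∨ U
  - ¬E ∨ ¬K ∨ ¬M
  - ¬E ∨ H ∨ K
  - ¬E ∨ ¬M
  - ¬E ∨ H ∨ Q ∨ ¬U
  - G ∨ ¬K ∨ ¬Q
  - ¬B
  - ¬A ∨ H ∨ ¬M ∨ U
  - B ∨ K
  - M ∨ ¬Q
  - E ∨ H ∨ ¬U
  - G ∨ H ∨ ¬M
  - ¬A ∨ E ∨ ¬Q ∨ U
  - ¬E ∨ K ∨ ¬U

Unit clause (¬B) forces B = False.
In (B ∨ K) only K is left, so K = True.
In (B ∨ M) only M is left, so M = True.
In (¬E ∨ ¬K ∨ ¬M) only ¬E is left, so E = False.
In (¬K ∨ ¬M ∨ ¬U) only ¬U is left, so U = False.
Set A = True.
  then (¬A ∨ H ∨ ¬M ∨ U) forces H = True.
  then (¬A ∨ E ∨ ¬Q ∨ U) forces Q = False.
Set G = True.
All clauses satisfied.

A = True; U = False; Q = False; K = True; G = True; B = False; M = True; E = False; H = True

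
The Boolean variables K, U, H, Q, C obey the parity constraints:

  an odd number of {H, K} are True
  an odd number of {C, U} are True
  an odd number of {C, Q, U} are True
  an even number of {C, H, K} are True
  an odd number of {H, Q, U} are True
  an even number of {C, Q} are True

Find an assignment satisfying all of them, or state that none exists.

The formula is unsatisfiable.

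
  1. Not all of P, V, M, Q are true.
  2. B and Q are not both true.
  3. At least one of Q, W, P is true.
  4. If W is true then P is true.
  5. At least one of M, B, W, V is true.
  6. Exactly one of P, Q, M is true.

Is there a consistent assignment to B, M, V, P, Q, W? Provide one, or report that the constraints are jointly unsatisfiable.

B: True, M: False, V: True, P: True, Q: False, W: True

  (1) {P, V, M, Q}: 2/4 true — not all ✓
  (2) B=T, Q=F — not both ✓
  (3) {Q, W, P}: 2 true — at least one ✓
  (4) W=T ⇒ P: T ✓
  (5) {M, B, W, V}: 3 true — at least one ✓
  (6) {P, Q, M}: 1 true — exactly one ✓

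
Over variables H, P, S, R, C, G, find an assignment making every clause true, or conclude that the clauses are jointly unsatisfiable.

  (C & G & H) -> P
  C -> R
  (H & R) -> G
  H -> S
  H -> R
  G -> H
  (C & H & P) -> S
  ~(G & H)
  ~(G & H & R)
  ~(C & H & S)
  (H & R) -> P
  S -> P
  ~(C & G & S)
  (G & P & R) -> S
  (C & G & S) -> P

Try H = True:
  (~H | R) forces R = True.
  (~G | ~H) forces G = False.
  clause (G | ~H | ~R) is falsified — backtrack.
So H = False.
  then (~G | H) forces G = False.
Set P = False.
  then (P | ~S) forces S = False.
Set R = True.
Set C = True.
All clauses satisfied.

H = False; P = False; S = False; R = True; C = True; G = False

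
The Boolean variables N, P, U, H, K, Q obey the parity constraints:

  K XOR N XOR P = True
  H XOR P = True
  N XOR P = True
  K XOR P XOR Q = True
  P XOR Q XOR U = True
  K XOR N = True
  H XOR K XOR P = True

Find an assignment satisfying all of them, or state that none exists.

N = True, P = False, U = False, H = True, K = False, Q = True

K XOR N XOR P = F XOR T XOR F = True ✓
H XOR P = T XOR F = True ✓
N XOR P = T XOR F = True ✓
K XOR P XOR Q = F XOR F XOR T = True ✓
P XOR Q XOR U = F XOR T XOR F = True ✓
K XOR N = F XOR T = True ✓
H XOR K XOR P = T XOR F XOR F = True ✓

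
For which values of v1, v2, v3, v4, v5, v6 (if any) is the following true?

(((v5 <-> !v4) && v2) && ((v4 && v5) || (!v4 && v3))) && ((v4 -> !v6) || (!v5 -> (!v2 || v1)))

v1 = False, v2 = True, v3 = True, v4 = False, v5 = True, v6 = False

  ((v5 <-> !v4) && v2) && ((v4 && v5) || (!v4 && v3)) = True
    (v5 <-> !v4) && v2 = True
      v5 <-> !v4 = True
        !v4 = True
    (v4 && v5) || (!v4 && v3) = True
      v4 && v5 = False
      !v4 && v3 = True
        !v4 = True
  (v4 -> !v6) || (!v5 -> (!v2 || v1)) = True
    v4 -> !v6 = True
      !v6 = True
    !v5 -> (!v2 || v1) = True
      !v5 = False
      !v2 || v1 = False
        !v2 = False
Both conjuncts True, so the formula holds.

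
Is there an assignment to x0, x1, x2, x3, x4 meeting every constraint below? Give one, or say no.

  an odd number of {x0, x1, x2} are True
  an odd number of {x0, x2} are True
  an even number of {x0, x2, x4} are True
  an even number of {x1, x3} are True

x0 = False; x1 = False; x2 = True; x3 = False; x4 = True

{x0, x1, x2}: 1 true → odd ✓
{x0, x2}: 1 true → odd ✓
{x0, x2, x4}: 2 true → even ✓
{x1, x3}: 0 true → even ✓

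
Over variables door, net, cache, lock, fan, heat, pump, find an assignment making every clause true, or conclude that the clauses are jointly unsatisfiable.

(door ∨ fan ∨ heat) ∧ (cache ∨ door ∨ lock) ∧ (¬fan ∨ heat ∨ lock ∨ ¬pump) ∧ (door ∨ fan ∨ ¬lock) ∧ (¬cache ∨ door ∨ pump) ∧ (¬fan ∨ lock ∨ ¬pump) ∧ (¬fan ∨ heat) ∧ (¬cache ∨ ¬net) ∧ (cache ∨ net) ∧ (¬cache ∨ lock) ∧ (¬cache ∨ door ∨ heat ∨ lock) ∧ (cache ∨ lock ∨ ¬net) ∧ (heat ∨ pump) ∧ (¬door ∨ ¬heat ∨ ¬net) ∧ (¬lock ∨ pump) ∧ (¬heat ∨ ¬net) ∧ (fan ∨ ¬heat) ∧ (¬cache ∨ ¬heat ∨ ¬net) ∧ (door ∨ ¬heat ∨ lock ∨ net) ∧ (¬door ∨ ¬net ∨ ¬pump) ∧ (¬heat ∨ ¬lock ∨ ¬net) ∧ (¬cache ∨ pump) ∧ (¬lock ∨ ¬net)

Set door = True.
Try net = True:
  (¬cache ∨ ¬net) forces cache = False.
  (cache ∨ lock ∨ ¬net) forces lock = True.
  clause (¬lock ∨ ¬net) is falsified — backtrack.
So net = False.
  then (cache ∨ net) forces cache = True.
  then (¬cache ∨ lock) forces lock = True.
  then (¬lock ∨ pump) forces pump = True.
Set fan = False.
  then (fan ∨ ¬heat) forces heat = False.
All clauses satisfied.

door: True; net: False; cache: True; lock: True; fan: False; heat: False; pump: True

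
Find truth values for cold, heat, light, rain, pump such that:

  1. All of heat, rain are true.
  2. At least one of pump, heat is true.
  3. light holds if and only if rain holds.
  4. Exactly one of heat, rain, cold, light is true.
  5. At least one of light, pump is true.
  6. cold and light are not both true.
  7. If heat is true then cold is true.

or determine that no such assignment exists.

The formula is unsatisfiable.

Case heat = True:
  (1) forces rain = True.
  Constraint (4) is violated (heat=T, rain=T) — contradiction.
Case heat = False:
  Constraint (1) is violated (heat=F) — contradiction.
Both cases fail — unsatisfiable.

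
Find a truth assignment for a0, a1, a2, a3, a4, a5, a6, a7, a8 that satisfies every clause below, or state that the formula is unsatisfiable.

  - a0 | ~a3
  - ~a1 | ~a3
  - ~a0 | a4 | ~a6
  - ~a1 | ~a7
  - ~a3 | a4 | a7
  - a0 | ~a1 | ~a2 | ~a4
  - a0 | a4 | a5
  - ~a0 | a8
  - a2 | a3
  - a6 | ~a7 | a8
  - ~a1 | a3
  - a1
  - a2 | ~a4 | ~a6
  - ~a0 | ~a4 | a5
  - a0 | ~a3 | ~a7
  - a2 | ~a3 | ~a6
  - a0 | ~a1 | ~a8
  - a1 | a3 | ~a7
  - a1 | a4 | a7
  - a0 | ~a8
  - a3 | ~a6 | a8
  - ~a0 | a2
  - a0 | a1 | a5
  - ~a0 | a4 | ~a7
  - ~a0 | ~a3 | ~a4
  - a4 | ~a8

Case a1 = True:
  (~a1 | ~a3) forces a3 = False.
  Clause (~a1 | a3) is falsified — contradiction.
Case a1 = False:
  Clause (a1) is falsified — contradiction.
Both cases fail, so the formula is unsatisfiable.

Unsatisfiable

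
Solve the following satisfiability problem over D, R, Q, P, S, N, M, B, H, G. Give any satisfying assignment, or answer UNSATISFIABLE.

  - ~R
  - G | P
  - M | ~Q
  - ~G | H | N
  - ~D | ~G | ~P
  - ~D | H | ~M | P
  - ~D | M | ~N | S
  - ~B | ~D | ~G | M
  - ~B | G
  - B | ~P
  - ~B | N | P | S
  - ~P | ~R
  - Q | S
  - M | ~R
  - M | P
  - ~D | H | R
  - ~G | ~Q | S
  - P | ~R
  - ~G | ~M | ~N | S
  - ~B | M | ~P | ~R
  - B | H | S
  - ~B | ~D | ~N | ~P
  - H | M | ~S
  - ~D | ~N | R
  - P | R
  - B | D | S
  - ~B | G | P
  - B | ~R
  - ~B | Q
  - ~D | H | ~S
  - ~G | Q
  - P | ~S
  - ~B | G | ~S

D: False, R: False, Q: True, P: True, S: True, N: False, M: True, B: True, H: True, G: True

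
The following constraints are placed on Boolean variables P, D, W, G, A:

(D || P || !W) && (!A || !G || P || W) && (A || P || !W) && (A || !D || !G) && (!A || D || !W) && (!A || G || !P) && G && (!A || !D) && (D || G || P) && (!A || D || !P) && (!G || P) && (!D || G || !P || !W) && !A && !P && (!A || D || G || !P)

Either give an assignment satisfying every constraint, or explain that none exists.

The formula is unsatisfiable.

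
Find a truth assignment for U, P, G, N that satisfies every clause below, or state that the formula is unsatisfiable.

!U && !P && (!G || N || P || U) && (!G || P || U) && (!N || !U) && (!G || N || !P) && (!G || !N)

U = False; P = False; G = False; N = False

Unit clause (!U) forces U = False.
Unit clause (!P) forces P = False.
In (!G || P || U) only !G is left, so G = False.
Set N = False.
Check each clause:
  (!U): !U holds.
  (!P): !P holds.
  (!G || N || P || U): !G holds.
  (!G || P || U): !G holds.
  (!N || !U): !N holds.
  (!G || N || !P): !G holds.
  (!G || !N): !G holds.
All clauses satisfied.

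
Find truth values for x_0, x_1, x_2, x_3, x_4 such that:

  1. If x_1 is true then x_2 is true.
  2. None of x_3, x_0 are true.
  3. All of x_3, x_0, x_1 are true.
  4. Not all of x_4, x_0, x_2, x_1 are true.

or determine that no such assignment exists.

Case x_0 = True:
  Constraint (2) is violated (x_0=T) — contradiction.
Case x_0 = False:
  Constraint (3) is violated (x_0=F) — contradiction.
Both cases fail — unsatisfiable.

The formula is unsatisfiable.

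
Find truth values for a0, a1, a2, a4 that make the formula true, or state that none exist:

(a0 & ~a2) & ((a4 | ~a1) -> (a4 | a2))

a0: True, a1: True, a2: False, a4: True

  a0 & ~a2 = True
    ~a2 = True
  (a4 | ~a1) -> (a4 | a2) = True
    a4 | ~a1 = True
      ~a1 = False
    a4 | a2 = True
Both conjuncts True, so the formula holds.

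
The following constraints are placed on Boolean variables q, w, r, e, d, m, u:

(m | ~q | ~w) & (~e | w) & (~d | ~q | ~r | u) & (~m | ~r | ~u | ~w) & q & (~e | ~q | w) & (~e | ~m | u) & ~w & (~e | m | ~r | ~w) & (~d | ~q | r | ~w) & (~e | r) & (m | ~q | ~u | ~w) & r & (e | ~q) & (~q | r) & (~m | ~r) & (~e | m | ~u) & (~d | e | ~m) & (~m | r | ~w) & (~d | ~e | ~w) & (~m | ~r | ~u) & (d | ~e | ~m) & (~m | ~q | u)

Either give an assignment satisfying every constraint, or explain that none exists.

The formula is unsatisfiable.

Case q = True:
  (~w) forces w = False.
  (~e | w) forces e = False.
  Clause (e | ~q) is falsified — contradiction.
Case q = False:
  Clause (q) is falsified — contradiction.
Both cases fail, so the formula is unsatisfiable.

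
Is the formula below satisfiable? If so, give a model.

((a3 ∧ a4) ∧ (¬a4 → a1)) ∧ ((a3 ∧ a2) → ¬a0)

a0 = False; a1 = True; a2 = True; a3 = True; a4 = True

  (a3 ∧ a4) ∧ (¬a4 → a1) = True
    a3 ∧ a4 = True
    ¬a4 → a1 = True
      ¬a4 = False
  (a3 ∧ a2) → ¬a0 = True
    a3 ∧ a2 = True
    ¬a0 = True
Both conjuncts True, so the formula holds.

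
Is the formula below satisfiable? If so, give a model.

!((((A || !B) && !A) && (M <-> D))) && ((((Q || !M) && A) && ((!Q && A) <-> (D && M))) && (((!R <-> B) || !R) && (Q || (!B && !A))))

A = True, B = False, M = False, R = True, D = True, Q = True

  !((((A || !B) && !A) && (M <-> D))) = True
    ((A || !B) && !A) && (M <-> D) = False
      (A || !B) && !A = False
        A || !B = True
          !B = True
        !A = False
      M <-> D = False
  (((Q || !M) && A) && ((!Q && A) <-> (D && M))) && (((!R <-> B) || !R) && (Q || (!B && !A))) = True
    ((Q || !M) && A) && ((!Q && A) <-> (D && M)) = True
      (Q || !M) && A = True
        Q || !M = True
          !M = True
      (!Q && A) <-> (D && M) = True
        !Q && A = False
          !Q = False
        D && M = False
    ((!R <-> B) || !R) && (Q || (!B && !A)) = True
      (!R <-> B) || !R = True
        !R <-> B = True
          !R = False
        !R = False
      Q || (!B && !A) = True
        !B && !A = False
          !B = True
          !A = False
Both conjuncts True, so the formula holds.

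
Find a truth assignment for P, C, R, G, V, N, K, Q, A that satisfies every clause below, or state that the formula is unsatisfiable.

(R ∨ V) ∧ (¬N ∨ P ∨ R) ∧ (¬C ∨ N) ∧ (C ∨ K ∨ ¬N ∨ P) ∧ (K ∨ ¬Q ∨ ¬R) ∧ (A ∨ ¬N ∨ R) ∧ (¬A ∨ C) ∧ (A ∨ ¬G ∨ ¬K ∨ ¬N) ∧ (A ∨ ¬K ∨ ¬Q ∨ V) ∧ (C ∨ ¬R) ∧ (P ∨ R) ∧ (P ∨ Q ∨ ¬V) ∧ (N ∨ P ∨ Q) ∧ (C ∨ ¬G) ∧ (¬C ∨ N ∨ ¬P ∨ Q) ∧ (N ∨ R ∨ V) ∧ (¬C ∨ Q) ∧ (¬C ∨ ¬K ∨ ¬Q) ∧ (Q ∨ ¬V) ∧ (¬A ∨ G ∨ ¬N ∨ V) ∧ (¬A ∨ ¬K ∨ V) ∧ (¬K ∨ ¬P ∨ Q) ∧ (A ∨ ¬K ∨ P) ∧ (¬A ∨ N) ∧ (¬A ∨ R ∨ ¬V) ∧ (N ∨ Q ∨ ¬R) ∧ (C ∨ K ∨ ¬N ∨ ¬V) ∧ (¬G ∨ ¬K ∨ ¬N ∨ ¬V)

P=T, C=F, R=F, G=F, V=T, N=F, K=F, Q=T, A=F

Set P = True.
Set C = False.
  then (¬A ∨ C) forces A = False.
  then (C ∨ ¬R) forces R = False.
  then (C ∨ ¬G) forces G = False.
  then (R ∨ V) forces V = True.
  then (A ∨ ¬N ∨ R) forces N = False.
  then (Q ∨ ¬V) forces Q = True.
Set K = False.
All clauses satisfied.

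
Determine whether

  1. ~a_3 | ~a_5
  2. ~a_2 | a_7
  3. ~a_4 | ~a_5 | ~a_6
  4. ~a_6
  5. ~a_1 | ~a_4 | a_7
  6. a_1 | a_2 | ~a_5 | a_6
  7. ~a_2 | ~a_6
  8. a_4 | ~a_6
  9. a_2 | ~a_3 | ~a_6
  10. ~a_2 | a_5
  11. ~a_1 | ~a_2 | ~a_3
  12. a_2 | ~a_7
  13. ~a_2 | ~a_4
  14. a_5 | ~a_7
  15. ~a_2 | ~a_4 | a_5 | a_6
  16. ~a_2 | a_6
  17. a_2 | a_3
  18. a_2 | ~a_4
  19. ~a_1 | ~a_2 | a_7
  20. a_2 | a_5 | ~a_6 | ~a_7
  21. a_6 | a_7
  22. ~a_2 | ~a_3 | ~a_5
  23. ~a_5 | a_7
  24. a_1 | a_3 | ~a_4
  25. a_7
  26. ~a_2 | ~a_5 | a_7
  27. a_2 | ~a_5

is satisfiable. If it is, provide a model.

Unsatisfiable — no assignment works.

Case a_6 = True:
  Clause (~a_6) is falsified — contradiction.
Case a_6 = False:
  (~a_2 | a_6) forces a_2 = False.
  (a_2 | ~a_7) forces a_7 = False.
  Clause (a_6 | a_7) is falsified — contradiction.
Both cases fail, so the formula is unsatisfiable.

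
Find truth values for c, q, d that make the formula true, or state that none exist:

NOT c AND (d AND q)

c: False, q: True, d: True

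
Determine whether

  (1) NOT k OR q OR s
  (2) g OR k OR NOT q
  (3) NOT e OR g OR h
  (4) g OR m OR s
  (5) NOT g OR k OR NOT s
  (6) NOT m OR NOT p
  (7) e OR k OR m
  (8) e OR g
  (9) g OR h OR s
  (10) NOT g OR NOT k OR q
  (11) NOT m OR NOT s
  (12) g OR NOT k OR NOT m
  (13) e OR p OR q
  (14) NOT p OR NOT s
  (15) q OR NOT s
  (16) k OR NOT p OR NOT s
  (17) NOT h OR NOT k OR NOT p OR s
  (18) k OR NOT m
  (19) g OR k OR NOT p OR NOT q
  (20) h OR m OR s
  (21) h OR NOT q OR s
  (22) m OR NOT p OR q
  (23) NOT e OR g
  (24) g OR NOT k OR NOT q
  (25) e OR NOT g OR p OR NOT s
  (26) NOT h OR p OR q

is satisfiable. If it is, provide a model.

Set s = False.
Set e = True.
  then (NOT e OR g) forces g = True.
Set h = True.
Set m = False.
Try q = False:
  (NOT k OR q OR s) forces k = False.
  (m OR NOT p OR q) forces p = False.
  clause (NOT h OR p OR q) is falsified — backtrack.
So q = True.
Set p = False.
Set k = False.
All clauses satisfied.

s=F; e=T; h=T; m=F; g=T; q=T; p=F; k=F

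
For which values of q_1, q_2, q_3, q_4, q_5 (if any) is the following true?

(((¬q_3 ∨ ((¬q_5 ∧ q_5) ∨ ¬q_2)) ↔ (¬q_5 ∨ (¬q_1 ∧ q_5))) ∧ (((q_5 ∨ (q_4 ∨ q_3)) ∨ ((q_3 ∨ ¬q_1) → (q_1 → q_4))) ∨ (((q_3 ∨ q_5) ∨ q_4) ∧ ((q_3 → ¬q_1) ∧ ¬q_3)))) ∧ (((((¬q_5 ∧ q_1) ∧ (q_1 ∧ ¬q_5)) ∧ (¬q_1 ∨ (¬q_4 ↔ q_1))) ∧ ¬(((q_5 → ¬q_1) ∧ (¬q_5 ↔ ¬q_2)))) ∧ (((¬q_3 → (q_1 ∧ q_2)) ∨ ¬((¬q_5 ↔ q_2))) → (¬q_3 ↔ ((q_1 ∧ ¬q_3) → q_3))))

Unsatisfiable

Case q_3 = True: the conjunct ((¬q_3 → (q_1 ∧ q_2)) ∨ ¬((¬q_5 ↔ q_2))) → (¬q_3 ↔ ((q_1 ∧ ¬q_3) → q_3)) becomes (True ∨ ¬((¬q_5 ↔ q_2))) → (False ↔ True) = False.
Case q_3 = False: the formula simplifies to ((¬q_5 ∨ (¬q_1 ∧ q_5)) ∧ (((q_5 ∨ q_4) ∨ (¬q_1 → (q_1 → q_4))) ∨ (q_5 ∨ q_4))) ∧ (((((¬q_5 ∧ q_1) ∧ (q_1 ∧ ¬q_5)) ∧ (¬q_1 ∨ (¬q_4 ↔ q_1))) ∧ ¬(((q_5 → ¬q_1) ∧ (¬q_5 ↔ ¬q_2)))) ∧ (((q_1 ∧ q_2) ∨ ¬((¬q_5 ↔ q_2))) → ¬q_1)).
  q_1 = True: simplifies to ¬q_5 ∧ ((((¬q_5 ∧ ¬q_5) ∧ ¬q_4) ∧ ¬((¬q_5 ∧ (¬q_5 ↔ ¬q_2)))) ∧ ¬((q_2 ∨ ¬((¬q_5 ↔ q_2))))).
    q_5 = True: the conjunct ¬q_5 is False.
    q_5 = False: simplifies to (¬q_4 ∧ ¬(¬q_2)) ∧ ¬((q_2 ∨ ¬q_2)).
      q_2 = True: the conjunct ¬((q_2 ∨ ¬q_2)) becomes ¬((True ∨ False)) = False.
      q_2 = False: the conjunct ¬(¬q_2) becomes ¬(¬False) = False.
  q_1 = False: the conjunct q_1 is False.
Both cases fail — unsatisfiable.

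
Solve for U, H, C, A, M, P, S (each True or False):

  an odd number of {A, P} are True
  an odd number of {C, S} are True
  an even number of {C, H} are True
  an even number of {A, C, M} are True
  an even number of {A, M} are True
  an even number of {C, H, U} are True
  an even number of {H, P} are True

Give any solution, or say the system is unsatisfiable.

U = False, H = False, C = False, A = True, M = True, P = False, S = True

{A, P}: 1 true → odd ✓
{C, S}: 1 true → odd ✓
{C, H}: 0 true → even ✓
{A, C, M}: 2 true → even ✓
{A, M}: 2 true → even ✓
{C, H, U}: 0 true → even ✓
{H, P}: 0 true → even ✓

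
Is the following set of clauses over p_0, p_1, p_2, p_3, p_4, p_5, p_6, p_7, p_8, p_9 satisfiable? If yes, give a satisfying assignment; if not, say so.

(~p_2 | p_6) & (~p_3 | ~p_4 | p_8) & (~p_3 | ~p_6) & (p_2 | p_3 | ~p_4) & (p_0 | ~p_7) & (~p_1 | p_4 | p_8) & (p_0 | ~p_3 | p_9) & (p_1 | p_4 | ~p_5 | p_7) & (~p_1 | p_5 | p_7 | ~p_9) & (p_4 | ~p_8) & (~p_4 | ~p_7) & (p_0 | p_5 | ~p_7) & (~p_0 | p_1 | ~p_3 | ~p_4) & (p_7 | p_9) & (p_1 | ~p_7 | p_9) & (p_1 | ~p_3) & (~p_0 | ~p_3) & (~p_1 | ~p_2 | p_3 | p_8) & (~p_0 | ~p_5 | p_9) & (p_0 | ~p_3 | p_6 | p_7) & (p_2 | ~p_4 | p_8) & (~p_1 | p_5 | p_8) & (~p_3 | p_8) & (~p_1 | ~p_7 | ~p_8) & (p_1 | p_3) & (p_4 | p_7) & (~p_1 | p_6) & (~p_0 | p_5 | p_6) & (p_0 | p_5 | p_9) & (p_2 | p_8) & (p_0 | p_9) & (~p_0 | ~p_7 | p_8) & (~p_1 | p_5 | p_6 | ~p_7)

p_0=T, p_1=T, p_2=T, p_3=F, p_4=T, p_5=T, p_6=T, p_7=F, p_8=T, p_9=T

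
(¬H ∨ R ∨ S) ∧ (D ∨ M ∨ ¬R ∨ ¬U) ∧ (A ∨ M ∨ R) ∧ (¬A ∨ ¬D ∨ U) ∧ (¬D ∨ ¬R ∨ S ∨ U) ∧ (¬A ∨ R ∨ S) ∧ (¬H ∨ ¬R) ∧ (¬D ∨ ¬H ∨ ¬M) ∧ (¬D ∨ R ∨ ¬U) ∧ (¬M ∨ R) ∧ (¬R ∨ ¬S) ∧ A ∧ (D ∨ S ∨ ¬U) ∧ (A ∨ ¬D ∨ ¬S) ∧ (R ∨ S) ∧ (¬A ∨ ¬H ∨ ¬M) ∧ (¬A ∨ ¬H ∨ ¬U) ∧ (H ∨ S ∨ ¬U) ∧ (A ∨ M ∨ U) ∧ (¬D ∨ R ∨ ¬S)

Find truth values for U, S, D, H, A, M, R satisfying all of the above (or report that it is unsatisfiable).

Unit clause (A) forces A = True.
Set U = False.
  then (¬A ∨ ¬D ∨ U) forces D = False.
Set S = True.
  then (¬R ∨ ¬S) forces R = False.
  then (¬M ∨ R) forces M = False.
Set H = False.
All clauses satisfied.

U=F, S=T, D=F, H=F, A=T, M=F, R=F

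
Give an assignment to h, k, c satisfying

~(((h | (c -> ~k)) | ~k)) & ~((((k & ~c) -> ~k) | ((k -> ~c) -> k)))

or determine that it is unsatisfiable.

The conjunct ~((((k & ~c) -> ~k) | ((k -> ~c) -> k))) is unsatisfiable on its own:
  k=F, c=F: evaluates to False.
  k=F, c=T: evaluates to False.
  k=T, c=F: evaluates to False.
  k=T, c=T: evaluates to False.
So the whole conjunction is unsatisfiable.

The formula is unsatisfiable.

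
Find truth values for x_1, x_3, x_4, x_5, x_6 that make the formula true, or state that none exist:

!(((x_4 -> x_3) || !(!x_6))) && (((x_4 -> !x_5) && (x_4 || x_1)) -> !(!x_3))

x_1=T; x_3=F; x_4=T; x_5=T; x_6=F

  !(((x_4 -> x_3) || !(!x_6))) = True
    (x_4 -> x_3) || !(!x_6) = False
      x_4 -> x_3 = False
      !(!x_6) = False
        !x_6 = True
  ((x_4 -> !x_5) && (x_4 || x_1)) -> !(!x_3) = True
    (x_4 -> !x_5) && (x_4 || x_1) = False
      x_4 -> !x_5 = False
        !x_5 = False
      x_4 || x_1 = True
    !(!x_3) = False
      !x_3 = True
Both conjuncts True, so the formula holds.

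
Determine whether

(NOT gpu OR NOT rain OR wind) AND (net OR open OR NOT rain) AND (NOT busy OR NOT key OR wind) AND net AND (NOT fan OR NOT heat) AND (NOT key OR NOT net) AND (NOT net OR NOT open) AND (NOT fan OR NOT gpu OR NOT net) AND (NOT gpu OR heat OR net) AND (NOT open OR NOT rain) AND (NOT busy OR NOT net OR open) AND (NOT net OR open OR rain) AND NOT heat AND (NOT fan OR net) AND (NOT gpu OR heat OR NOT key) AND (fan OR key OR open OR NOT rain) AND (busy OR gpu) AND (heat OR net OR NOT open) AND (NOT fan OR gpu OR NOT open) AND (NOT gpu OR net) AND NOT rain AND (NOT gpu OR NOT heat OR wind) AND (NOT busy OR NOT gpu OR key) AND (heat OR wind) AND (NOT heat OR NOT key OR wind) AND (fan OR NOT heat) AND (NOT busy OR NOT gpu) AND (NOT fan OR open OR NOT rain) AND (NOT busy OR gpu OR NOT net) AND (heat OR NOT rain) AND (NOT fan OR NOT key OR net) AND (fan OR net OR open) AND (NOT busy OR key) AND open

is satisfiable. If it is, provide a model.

UNSATISFIABLE

Case open = True:
  (net) forces net = True.
  Clause (NOT net OR NOT open) is falsified — contradiction.
Case open = False:
  Clause (open) is falsified — contradiction.
Both cases fail, so the formula is unsatisfiable.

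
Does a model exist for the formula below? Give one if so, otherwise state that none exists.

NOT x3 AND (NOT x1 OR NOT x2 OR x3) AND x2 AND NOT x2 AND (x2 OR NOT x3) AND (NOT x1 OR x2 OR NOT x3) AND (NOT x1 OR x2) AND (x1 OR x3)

No satisfying assignment exists.

Case x2 = True:
  Clause (NOT x2) is falsified — contradiction.
Case x2 = False:
  Clause (x2) is falsified — contradiction.
Both cases fail, so the formula is unsatisfiable.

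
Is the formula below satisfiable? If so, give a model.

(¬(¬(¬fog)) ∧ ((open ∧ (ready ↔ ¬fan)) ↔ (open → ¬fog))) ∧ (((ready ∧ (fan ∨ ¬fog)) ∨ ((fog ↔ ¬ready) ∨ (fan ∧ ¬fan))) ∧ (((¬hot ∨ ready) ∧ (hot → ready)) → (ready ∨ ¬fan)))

fan=F, ready=T, fog=F, hot=F, open=T

  ¬(¬(¬fog)) ∧ ((open ∧ (ready ↔ ¬fan)) ↔ (open → ¬fog)) = True
    ¬(¬(¬fog)) = True
      ¬(¬fog) = False
        ¬fog = True
    (open ∧ (ready ↔ ¬fan)) ↔ (open → ¬fog) = True
      open ∧ (ready ↔ ¬fan) = True
        ready ↔ ¬fan = True
          ¬fan = True
      open → ¬fog = True
        ¬fog = True
  ((ready ∧ (fan ∨ ¬fog)) ∨ ((fog ↔ ¬ready) ∨ (fan ∧ ¬fan))) ∧ (((¬hot ∨ ready) ∧ (hot → ready)) → (ready ∨ ¬fan)) = True
    (ready ∧ (fan ∨ ¬fog)) ∨ ((fog ↔ ¬ready) ∨ (fan ∧ ¬fan)) = True
      ready ∧ (fan ∨ ¬fog) = True
        fan ∨ ¬fog = True
          ¬fog = True
      (fog ↔ ¬ready) ∨ (fan ∧ ¬fan) = True
        fog ↔ ¬ready = True
          ¬ready = False
        fan ∧ ¬fan = False
          ¬fan = True
    ((¬hot ∨ ready) ∧ (hot → ready)) → (ready ∨ ¬fan) = True
      (¬hot ∨ ready) ∧ (hot → ready) = True
        ¬hot ∨ ready = True
          ¬hot = True
        hot → ready = True
      ready ∨ ¬fan = True
        ¬fan = True
Both conjuncts True, so the formula holds.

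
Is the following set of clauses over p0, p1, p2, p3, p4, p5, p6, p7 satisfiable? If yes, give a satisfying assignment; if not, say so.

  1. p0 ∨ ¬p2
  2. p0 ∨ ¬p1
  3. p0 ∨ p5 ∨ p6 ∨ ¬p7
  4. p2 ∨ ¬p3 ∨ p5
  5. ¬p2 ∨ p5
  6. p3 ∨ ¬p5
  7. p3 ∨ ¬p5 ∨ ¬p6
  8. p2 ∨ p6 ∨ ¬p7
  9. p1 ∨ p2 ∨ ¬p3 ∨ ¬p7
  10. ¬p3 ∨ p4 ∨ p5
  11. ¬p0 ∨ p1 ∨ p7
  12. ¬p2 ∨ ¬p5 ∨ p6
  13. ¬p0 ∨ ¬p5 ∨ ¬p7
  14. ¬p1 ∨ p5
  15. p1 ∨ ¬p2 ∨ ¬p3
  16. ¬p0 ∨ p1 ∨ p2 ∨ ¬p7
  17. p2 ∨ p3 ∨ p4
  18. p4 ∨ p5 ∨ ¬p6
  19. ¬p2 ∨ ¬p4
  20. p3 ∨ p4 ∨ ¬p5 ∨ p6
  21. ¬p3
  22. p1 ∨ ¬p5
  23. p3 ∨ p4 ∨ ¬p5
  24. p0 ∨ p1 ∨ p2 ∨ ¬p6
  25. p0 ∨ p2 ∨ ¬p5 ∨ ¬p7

Unit clause (¬p3) forces p3 = False.
In (p3 ∨ ¬p5) only ¬p5 is left, so p5 = False.
In (¬p1 ∨ p5) only ¬p1 is left, so p1 = False.
In (¬p2 ∨ p5) only ¬p2 is left, so p2 = False.
In (p2 ∨ p3 ∨ p4) only p4 is left, so p4 = True.
Set p0 = False.
  then (p0 ∨ p1 ∨ p2 ∨ ¬p6) forces p6 = False.
  then (p0 ∨ p5 ∨ p6 ∨ ¬p7) forces p7 = False.
All clauses satisfied.

p0 = False, p1 = False, p2 = False, p3 = False, p4 = True, p5 = False, p6 = False, p7 = False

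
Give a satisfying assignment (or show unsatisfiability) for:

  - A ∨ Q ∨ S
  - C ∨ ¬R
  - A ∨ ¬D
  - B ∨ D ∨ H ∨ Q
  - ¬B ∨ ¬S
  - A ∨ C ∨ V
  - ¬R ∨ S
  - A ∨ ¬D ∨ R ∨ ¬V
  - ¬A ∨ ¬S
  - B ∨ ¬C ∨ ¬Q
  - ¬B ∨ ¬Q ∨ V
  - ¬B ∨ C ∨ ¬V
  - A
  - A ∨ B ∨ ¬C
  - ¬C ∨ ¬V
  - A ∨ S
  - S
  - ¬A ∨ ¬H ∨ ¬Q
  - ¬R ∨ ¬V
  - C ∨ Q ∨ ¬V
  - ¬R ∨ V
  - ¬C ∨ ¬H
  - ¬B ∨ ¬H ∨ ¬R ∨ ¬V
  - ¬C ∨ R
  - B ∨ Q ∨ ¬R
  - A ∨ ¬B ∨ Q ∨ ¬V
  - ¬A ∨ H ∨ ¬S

Unsatisfiable

Case A = True:
  (¬A ∨ ¬S) forces S = False.
  Clause (S) is falsified — contradiction.
Case A = False:
  Clause (A) is falsified — contradiction.
Both cases fail, so the formula is unsatisfiable.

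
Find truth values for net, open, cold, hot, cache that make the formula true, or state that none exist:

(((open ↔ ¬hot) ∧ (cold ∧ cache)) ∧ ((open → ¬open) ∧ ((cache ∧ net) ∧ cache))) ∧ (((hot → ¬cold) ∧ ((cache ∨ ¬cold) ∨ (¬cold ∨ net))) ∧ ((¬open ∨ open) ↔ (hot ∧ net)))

Case cache = True: the formula simplifies to (((open ↔ ¬hot) ∧ cold) ∧ ((open → ¬open) ∧ net)) ∧ ((hot → ¬cold) ∧ ((¬open ∨ open) ↔ (hot ∧ net))).
  open = True: the conjunct open → ¬open becomes True → ¬True = False.
  open = False: simplifies to ((hot ∧ cold) ∧ net) ∧ ((hot → ¬cold) ∧ (hot ∧ net)).
    hot = True: simplifies to (cold ∧ net) ∧ (¬cold ∧ net).
      cold = True: the conjunct ¬cold is False.
      cold = False: the conjunct cold is False.
    hot = False: the conjunct hot is False.
Case cache = False: the conjunct cache is False.
Both cases fail — unsatisfiable.

Unsatisfiable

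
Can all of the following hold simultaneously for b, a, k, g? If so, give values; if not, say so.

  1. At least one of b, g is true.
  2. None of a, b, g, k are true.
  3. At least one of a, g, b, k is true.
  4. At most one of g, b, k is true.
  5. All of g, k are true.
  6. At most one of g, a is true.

The formula is unsatisfiable.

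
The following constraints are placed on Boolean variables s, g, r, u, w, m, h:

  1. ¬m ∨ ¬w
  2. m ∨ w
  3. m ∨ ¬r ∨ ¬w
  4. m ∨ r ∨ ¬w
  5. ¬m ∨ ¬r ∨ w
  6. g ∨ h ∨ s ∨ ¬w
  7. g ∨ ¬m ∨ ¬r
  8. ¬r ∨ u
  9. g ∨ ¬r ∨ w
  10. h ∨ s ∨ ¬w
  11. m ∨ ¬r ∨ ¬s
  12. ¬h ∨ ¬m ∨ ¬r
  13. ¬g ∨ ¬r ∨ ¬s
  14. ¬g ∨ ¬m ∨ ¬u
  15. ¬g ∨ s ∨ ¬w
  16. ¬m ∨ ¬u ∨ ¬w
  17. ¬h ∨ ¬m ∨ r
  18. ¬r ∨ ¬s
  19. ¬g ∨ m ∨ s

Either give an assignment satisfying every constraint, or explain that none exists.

s=T, g=F, r=F, u=T, w=F, m=T, h=F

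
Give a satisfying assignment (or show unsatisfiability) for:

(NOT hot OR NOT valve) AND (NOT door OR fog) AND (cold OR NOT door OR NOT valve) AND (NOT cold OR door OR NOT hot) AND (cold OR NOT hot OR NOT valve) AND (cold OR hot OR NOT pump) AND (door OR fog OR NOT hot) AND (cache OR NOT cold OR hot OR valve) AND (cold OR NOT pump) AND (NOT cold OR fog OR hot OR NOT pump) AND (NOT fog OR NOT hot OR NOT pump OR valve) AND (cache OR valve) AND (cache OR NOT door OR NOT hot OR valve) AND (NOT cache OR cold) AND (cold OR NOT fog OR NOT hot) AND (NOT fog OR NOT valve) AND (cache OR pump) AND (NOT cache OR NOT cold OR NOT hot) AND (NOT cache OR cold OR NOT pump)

Set cache = True.
  then (NOT cache OR cold) forces cold = True.
  then (NOT cache OR NOT cold OR NOT hot) forces hot = False.
Set fog = True.
  then (NOT fog OR NOT valve) forces valve = False.
Set door = False.
Set pump = True.
All clauses satisfied.

cache = True, hot = False, cold = True, fog = True, valve = False, door = False, pump = True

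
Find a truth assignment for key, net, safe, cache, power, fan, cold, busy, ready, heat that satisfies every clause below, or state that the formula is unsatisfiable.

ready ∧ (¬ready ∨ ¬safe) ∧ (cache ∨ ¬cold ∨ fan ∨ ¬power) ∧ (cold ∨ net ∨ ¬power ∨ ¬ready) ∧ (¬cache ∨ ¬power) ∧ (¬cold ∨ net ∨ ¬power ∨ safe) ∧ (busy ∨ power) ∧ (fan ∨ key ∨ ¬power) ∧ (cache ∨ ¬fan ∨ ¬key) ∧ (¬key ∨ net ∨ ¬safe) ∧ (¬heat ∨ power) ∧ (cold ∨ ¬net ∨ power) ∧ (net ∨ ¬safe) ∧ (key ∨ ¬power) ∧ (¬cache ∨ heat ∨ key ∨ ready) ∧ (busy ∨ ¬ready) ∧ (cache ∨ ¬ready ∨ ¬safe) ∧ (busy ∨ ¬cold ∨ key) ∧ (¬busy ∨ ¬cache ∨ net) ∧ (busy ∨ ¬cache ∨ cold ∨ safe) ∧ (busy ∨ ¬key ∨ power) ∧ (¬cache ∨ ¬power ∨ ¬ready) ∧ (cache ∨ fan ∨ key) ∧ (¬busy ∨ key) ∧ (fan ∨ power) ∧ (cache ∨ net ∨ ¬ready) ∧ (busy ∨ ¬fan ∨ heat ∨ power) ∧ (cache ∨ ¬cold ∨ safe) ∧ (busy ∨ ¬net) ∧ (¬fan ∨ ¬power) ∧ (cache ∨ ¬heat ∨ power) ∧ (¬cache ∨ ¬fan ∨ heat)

Unit clause (ready) forces ready = True.
In (¬ready ∨ ¬safe) only ¬safe is left, so safe = False.
In (busy ∨ ¬ready) only busy is left, so busy = True.
In (¬busy ∨ key) only key is left, so key = True.
Try net = False:
  (¬busy ∨ ¬cache ∨ net) forces cache = False.
  clause (cache ∨ net ∨ ¬ready) is falsified — backtrack.
So net = True.
Set cache = False.
  then (cache ∨ ¬fan ∨ ¬key) forces fan = False.
  then (fan ∨ power) forces power = True.
  then (cache ∨ ¬cold ∨ safe) forces cold = False.
Set heat = False.
All clauses satisfied.

key = True, net = True, safe = False, cache = False, power = True, fan = False, cold = False, busy = True, ready = True, heat = False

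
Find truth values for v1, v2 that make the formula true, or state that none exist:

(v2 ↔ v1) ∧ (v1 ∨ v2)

v1 = True; v2 = True

  v2 ↔ v1 = True
  v1 ∨ v2 = True
Both conjuncts True, so the formula holds.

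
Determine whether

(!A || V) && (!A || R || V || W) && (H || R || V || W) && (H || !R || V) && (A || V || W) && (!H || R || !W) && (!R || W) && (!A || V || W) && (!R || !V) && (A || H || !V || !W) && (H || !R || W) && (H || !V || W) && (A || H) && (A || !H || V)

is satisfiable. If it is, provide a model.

Try V = False:
  (!A || V) forces A = False.
  (A || V || W) forces W = True.
  (A || H) forces H = True.
  clause (A || !H || V) is falsified — backtrack.
So V = True.
  then (!R || !V) forces R = False.
Set A = False.
  then (A || H) forces H = True.
  then (!H || R || !W) forces W = False.
All clauses satisfied.

V = True, A = False, W = False, R = False, H = True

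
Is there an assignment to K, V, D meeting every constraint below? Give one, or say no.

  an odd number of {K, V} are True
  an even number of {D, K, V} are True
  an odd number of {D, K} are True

K = False, V = True, D = True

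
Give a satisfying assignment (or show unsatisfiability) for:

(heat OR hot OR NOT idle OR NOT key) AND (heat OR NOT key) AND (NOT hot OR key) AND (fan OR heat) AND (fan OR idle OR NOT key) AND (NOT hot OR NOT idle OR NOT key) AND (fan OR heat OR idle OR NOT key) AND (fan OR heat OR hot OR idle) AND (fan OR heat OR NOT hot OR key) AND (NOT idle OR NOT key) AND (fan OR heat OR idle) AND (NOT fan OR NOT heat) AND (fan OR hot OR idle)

fan: True; hot: False; key: False; idle: True; heat: False

Set fan = True.
  then (NOT fan OR NOT heat) forces heat = False.
  then (heat OR NOT key) forces key = False.
  then (NOT hot OR key) forces hot = False.
Set idle = True.
All clauses satisfied.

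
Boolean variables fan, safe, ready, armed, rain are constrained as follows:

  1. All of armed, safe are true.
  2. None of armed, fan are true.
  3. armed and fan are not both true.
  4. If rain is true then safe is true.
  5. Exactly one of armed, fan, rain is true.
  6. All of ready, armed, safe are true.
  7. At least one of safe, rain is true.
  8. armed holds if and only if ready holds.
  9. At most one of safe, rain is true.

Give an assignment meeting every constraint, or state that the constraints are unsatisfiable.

No satisfying assignment exists.

Case armed = True:
  Constraint (2) is violated (armed=T) — contradiction.
Case armed = False:
  Constraint (1) is violated (armed=F) — contradiction.
Both cases fail — unsatisfiable.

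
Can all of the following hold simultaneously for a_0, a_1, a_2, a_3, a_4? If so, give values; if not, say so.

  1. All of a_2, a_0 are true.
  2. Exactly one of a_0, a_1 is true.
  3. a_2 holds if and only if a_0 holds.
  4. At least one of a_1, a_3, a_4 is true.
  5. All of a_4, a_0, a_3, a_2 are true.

a_0 = True; a_1 = False; a_2 = True; a_3 = True; a_4 = True

  (1) {a_2, a_0}: all 2 true ✓
  (2) {a_0, a_1}: 1 true — exactly one ✓
  (3) a_2=T, a_0=T — same ✓
  (4) {a_1, a_3, a_4}: 2 true — at least one ✓
  (5) {a_4, a_0, a_3, a_2}: all 4 true ✓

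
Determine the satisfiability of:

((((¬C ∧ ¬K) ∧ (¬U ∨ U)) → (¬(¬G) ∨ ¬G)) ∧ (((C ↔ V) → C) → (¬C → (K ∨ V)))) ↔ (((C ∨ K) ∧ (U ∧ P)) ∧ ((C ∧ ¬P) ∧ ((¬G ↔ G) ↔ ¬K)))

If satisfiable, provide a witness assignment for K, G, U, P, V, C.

Case C = True: the formula simplifies to (U ∧ P) ∧ (¬P ∧ ((¬G ↔ G) ↔ ¬K)).
  P = True: the conjunct ¬P is False.
  P = False: the conjunct P is False.
Case C = False: the formula simplifies to ¬((((¬K ∧ (¬U ∨ U)) → (¬(¬G) ∨ ¬G)) ∧ (V → (K ∨ V)))).
  G = True: simplifies to ¬((V → (K ∨ V))).
    V = True: this becomes ¬((True → True)) = False.
    V = False: this becomes ¬((False → K)) = False.
  G = False: simplifies to ¬((V → (K ∨ V))).
    V = True: this becomes ¬((True → True)) = False.
    V = False: this becomes ¬((False → K)) = False.
Both cases fail — unsatisfiable.

No satisfying assignment exists.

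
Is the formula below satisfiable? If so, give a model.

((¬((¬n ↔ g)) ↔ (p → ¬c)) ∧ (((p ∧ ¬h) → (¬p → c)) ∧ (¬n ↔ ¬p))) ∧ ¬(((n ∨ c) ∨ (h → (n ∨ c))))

n: False, h: True, g: False, c: False, p: False

  (¬((¬n ↔ g)) ↔ (p → ¬c)) ∧ (((p ∧ ¬h) → (¬p → c)) ∧ (¬n ↔ ¬p)) = True
    ¬((¬n ↔ g)) ↔ (p → ¬c) = True
      ¬((¬n ↔ g)) = True
        ¬n ↔ g = False
          ¬n = True
      p → ¬c = True
        ¬c = True
    ((p ∧ ¬h) → (¬p → c)) ∧ (¬n ↔ ¬p) = True
      (p ∧ ¬h) → (¬p → c) = True
        p ∧ ¬h = False
          ¬h = False
        ¬p → c = False
          ¬p = True
      ¬n ↔ ¬p = True
        ¬n = True
        ¬p = True
  ¬(((n ∨ c) ∨ (h → (n ∨ c)))) = True
    (n ∨ c) ∨ (h → (n ∨ c)) = False
      n ∨ c = False
      h → (n ∨ c) = False
        n ∨ c = False
Both conjuncts True, so the formula holds.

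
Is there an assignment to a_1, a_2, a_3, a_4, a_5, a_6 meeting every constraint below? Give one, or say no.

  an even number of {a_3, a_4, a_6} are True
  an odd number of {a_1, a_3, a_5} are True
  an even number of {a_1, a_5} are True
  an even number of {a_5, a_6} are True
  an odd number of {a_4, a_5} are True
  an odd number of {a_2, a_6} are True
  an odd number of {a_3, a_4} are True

a_1: True, a_2: False, a_3: True, a_4: False, a_5: True, a_6: True

{a_3, a_4, a_6}: 2 true → even ✓
{a_1, a_3, a_5}: 3 true → odd ✓
{a_1, a_5}: 2 true → even ✓
{a_5, a_6}: 2 true → even ✓
{a_4, a_5}: 1 true → odd ✓
{a_2, a_6}: 1 true → odd ✓
{a_3, a_4}: 1 true → odd ✓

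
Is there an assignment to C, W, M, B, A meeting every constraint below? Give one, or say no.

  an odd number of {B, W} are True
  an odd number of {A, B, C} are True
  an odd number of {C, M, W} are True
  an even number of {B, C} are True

C = False; W = True; M = False; B = False; A = True

{B, W}: 1 true → odd ✓
{A, B, C}: 1 true → odd ✓
{C, M, W}: 1 true → odd ✓
{B, C}: 0 true → even ✓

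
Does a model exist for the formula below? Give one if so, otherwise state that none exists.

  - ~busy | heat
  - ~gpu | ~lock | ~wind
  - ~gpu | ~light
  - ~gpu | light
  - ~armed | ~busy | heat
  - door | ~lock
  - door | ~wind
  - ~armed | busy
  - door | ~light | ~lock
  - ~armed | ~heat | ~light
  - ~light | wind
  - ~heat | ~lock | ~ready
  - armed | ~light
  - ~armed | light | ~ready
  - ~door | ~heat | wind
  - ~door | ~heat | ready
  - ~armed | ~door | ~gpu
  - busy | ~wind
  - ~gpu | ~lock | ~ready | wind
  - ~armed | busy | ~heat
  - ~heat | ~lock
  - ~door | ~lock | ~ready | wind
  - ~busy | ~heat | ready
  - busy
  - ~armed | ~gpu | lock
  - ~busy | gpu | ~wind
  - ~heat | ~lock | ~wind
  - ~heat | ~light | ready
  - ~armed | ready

door = False; ready = True; gpu = False; armed = False; light = False; lock = False; busy = True; heat = True; wind = False

Unit clause (busy) forces busy = True.
In (~busy | heat) only heat is left, so heat = True.
In (~heat | ~lock) only ~lock is left, so lock = False.
In (~busy | ~heat | ready) only ready is left, so ready = True.
Try door = True:
  (~door | ~heat | wind) forces wind = True.
  (~busy | gpu | ~wind) forces gpu = True.
  (~gpu | ~light) forces light = False.
  clause (~gpu | light) is falsified — backtrack.
So door = False.
  then (door | ~wind) forces wind = False.
  then (~light | wind) forces light = False.
  then (~armed | light | ~ready) forces armed = False.
  then (~gpu | light) forces gpu = False.
All clauses satisfied.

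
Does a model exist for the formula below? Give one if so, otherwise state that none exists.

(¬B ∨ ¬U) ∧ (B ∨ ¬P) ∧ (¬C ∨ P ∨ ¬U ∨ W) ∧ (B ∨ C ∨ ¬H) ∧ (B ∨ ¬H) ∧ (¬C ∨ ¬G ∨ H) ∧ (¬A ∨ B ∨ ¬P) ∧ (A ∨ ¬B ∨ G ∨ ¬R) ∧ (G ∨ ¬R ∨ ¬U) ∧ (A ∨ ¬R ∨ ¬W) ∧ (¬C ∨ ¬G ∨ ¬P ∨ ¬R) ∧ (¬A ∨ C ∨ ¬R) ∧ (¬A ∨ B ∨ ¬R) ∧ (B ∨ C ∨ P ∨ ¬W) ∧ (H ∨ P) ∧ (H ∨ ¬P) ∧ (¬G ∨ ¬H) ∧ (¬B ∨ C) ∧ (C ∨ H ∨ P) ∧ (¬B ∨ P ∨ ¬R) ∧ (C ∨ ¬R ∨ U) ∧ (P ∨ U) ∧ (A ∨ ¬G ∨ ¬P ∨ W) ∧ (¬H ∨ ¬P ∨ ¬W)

Try C = False:
  (¬B ∨ C) forces B = False.
  (B ∨ ¬P) forces P = False.
  (B ∨ C ∨ ¬H) forces H = False.
  clause (H ∨ P) is falsified — backtrack.
So C = True.
Set B = True.
  then (¬B ∨ ¬U) forces U = False.
  then (P ∨ U) forces P = True.
  then (H ∨ ¬P) forces H = True.
  then (¬G ∨ ¬H) forces G = False.
  then (¬H ∨ ¬P ∨ ¬W) forces W = False.
Set R = False.
Set A = False.
All clauses satisfied.

C=T, B=T, H=T, R=F, U=F, W=F, G=F, P=T, A=F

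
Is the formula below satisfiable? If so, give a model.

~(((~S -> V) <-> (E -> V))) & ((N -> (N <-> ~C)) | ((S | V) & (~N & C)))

E=F, S=F, N=F, V=F, C=F

  ~(((~S -> V) <-> (E -> V))) = True
    (~S -> V) <-> (E -> V) = False
      ~S -> V = False
        ~S = True
      E -> V = True
  (N -> (N <-> ~C)) | ((S | V) & (~N & C)) = True
    N -> (N <-> ~C) = True
      N <-> ~C = False
        ~C = True
    (S | V) & (~N & C) = False
      S | V = False
      ~N & C = False
        ~N = True
Both conjuncts True, so the formula holds.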